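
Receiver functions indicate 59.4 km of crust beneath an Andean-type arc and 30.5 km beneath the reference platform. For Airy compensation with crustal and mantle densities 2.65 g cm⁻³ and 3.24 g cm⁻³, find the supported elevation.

5.26 km

Excess crust Δ = 59.4 km − 30.5 km = 28.9 km, split between elevation h and root r with h + r = Δ.
Airy balance ρ_c h = (ρ_m − ρ_c) r gives r = h ρ_c/(ρ_m − ρ_c), so h (1 + ρ_c/(ρ_m − ρ_c)) = Δ, i.e. h = Δ (ρ_m − ρ_c)/ρ_m.
h = 28.9 km × 0.59/3.24 = 5.26 km.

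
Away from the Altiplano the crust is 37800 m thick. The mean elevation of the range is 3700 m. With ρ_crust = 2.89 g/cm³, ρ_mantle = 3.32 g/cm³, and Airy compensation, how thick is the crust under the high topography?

66400 m

Root depth r = h ρ_c / (ρ_m − ρ_c) = 3700 m × 2.89 / 0.43 = 24870 m.
Total thickness = T + h + r = 37800 m + 3700 m + 24870 m = 66400 m.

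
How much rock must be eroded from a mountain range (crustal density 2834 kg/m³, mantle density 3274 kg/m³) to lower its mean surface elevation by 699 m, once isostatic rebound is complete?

5200 m

Net drop Δ = e − u = e − e ρ_c/ρ_m = e (ρ_m − ρ_c)/ρ_m.
e = Δ ρ_m/(ρ_m − ρ_c) = 699 m × 3274/440 = 5200 m.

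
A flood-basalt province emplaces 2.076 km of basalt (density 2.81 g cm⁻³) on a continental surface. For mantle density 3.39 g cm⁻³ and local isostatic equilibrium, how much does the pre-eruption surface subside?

1.72 km

Subaerial loading: s = t ρ_load / ρ_m.
s = 2.076 km × 2.81/3.39 = 1.72 km.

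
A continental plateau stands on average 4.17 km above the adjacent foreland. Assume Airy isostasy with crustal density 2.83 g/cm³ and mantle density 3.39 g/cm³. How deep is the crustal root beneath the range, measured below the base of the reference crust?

21.1 km

Isostatic balance requires: the weight of the topography is balanced by the buoyancy of the root, ρ_c h = (ρ_m − ρ_c) r.
r = h · ρ_c / (ρ_m − ρ_c) = 4.17 km × 2.83 / (3.39 − 2.83) = 21.1 km.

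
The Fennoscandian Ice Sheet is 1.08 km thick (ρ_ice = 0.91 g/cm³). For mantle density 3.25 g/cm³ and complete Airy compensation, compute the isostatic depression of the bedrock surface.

By Archimedes' principle applied to the lithosphere: the ice load ρ_ice t is balanced by mantle displaced below, ρ_m s.
s = t ρ_ice / ρ_m = 1.08 km × 0.91/3.25 = 0.302 km.

0.302 km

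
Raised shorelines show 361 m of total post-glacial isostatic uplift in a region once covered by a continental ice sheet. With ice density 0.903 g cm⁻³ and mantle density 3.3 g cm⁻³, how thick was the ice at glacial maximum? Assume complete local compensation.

u = t ρ_ice/ρ_m → t = u ρ_m/ρ_ice = 361 m × 3.3/0.903 = 1320 m.

1320 m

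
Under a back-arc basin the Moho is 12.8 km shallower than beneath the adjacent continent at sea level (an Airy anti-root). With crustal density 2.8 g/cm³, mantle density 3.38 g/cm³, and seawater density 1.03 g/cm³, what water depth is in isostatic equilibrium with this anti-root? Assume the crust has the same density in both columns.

4.19 km

Replacing a thickness d of crust by seawater at the top must be balanced by replacing crust with mantle at the base: d (ρ_c − ρ_w) = a (ρ_m − ρ_c).
d = a (ρ_m − ρ_c)/(ρ_c − ρ_w) = 12.8 km × 0.58/1.77 = 4.19 km.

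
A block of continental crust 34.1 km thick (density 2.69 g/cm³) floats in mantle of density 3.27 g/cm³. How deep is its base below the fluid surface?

Draft d = t ρ_obj/ρ_fluid = 34.1 km × 2.69/3.27 = 28.1 km.

28.1 km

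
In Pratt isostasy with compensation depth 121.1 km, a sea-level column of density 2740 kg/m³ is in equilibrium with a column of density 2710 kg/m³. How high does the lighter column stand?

ρ_ref D = ρ (D + h) → h = D (ρ_ref − ρ)/ρ.
h = 121.1 km × (2740 − 2710)/2710 = 1.34 km.

1.34 km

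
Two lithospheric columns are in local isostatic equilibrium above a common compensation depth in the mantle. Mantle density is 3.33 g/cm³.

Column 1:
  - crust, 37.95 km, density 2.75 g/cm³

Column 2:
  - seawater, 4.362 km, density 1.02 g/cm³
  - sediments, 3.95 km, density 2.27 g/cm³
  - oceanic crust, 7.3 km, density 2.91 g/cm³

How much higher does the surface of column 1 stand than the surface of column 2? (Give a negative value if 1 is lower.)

For any compensation level in the mantle, the mantle terms cancel and isostasy reduces to e = (Σt_1 − Σt_2) − (Σ(ρt)_1 − Σ(ρt)_2) / ρ_m.
Σt_1 = 37.95 km; Σt_2 = 15.612 km; Σ(ρt)_1 = 104.3625; Σ(ρt)_2 = 34.65874 (in km·g/cm³).
e = (37.95 − 15.612) − (104.3625 − 34.65874) / 3.33 = 1.41 km.

1.41 km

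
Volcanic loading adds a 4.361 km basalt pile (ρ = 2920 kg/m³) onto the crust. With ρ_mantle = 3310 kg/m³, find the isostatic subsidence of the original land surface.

3.85 km

Subaerial loading: s = t ρ_load / ρ_m.
s = 4.361 km × 2920/3310 = 3.85 km.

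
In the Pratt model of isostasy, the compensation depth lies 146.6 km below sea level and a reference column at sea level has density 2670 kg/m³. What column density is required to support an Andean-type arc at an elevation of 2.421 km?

2630 kg/m³

Pratt balance: ρ_ref D = ρ (D + h).
ρ = ρ_ref D/(D + h) = 2670 × 146.6 km/(146.6 km + 2.421 km) = 2630 kg/m³.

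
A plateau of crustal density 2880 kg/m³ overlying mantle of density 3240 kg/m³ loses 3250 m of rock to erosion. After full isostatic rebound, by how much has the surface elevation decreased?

361 m

Rebound u = e ρ_c/ρ_m = 3250 m × 2880/3240 = 2889 m.
Net surface drop = e − u = 3250 m − 2889 m = e (ρ_m − ρ_c)/ρ_m = 361 m.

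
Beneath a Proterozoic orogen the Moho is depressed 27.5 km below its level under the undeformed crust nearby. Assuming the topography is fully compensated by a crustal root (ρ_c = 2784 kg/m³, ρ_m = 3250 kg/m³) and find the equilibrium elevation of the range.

Balancing pressure at the compensation depth: ρ_c h = (ρ_m − ρ_c) r.
h = r (ρ_m − ρ_c) / ρ_c = 27.5 km × (3250 − 2784) / 2784 = 4.6 km.

4.6 km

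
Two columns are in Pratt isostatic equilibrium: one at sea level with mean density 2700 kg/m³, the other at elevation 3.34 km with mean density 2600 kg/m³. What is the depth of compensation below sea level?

ρ_ref D = ρ (D + h) → D (ρ_ref − ρ) = ρ h.
D = ρ h/(ρ_ref − ρ) = 2600 × 3.34 km/(2700 − 2600) = 86.8 km.

86.8 km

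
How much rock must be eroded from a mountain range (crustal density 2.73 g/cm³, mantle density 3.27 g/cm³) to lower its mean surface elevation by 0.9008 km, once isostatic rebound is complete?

Net drop Δ = e − u = e − e ρ_c/ρ_m = e (ρ_m − ρ_c)/ρ_m.
e = Δ ρ_m/(ρ_m − ρ_c) = 0.9008 km × 3.27/0.54 = 5.45 km.

5.45 km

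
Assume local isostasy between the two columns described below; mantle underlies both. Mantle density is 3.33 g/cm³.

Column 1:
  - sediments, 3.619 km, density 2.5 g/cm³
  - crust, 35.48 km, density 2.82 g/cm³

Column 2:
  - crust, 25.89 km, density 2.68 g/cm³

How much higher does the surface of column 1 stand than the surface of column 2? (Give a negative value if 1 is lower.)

For any compensation level in the mantle, the mantle terms cancel and isostasy reduces to e = (Σt_1 − Σt_2) − (Σ(ρt)_1 − Σ(ρt)_2) / ρ_m.
Σt_1 = 39.099 km; Σt_2 = 25.89 km; Σ(ρt)_1 = 109.1011; Σ(ρt)_2 = 69.3852 (in km·g/cm³).
e = (39.099 − 25.89) − (109.1011 − 69.3852) / 3.33 = 1.28 km.

1.28 km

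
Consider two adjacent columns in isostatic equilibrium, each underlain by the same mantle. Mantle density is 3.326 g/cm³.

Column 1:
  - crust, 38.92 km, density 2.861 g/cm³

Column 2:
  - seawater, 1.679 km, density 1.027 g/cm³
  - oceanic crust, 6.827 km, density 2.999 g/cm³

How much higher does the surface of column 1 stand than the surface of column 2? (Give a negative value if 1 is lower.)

For any compensation level in the mantle, the mantle terms cancel and isostasy reduces to e = (Σt_1 − Σt_2) − (Σ(ρt)_1 − Σ(ρt)_2) / ρ_m.
Σt_1 = 38.92 km; Σt_2 = 8.506 km; Σ(ρt)_1 = 111.35012; Σ(ρt)_2 = 22.198506 (in km·g/cm³).
e = (38.92 − 8.506) − (111.35012 − 22.198506) / 3.326 = 3.61 km.

3.61 km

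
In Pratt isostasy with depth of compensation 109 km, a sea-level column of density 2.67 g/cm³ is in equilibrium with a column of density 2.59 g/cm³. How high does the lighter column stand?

ρ_ref D = ρ (D + h) → h = D (ρ_ref − ρ)/ρ.
h = 109 km × (2.67 − 2.59)/2.59 = 3.37 km.

3.37 km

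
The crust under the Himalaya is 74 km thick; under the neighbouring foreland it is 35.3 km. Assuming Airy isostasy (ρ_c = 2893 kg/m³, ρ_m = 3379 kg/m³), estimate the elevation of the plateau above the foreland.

Excess crust Δ = 74 km − 35.3 km = 38.7 km, split between elevation h and root r with h + r = Δ.
Airy balance ρ_c h = (ρ_m − ρ_c) r gives r = h ρ_c/(ρ_m − ρ_c), so h (1 + ρ_c/(ρ_m − ρ_c)) = Δ, i.e. h = Δ (ρ_m − ρ_c)/ρ_m.
h = 38.7 km × 486/3379 = 5.57 km.

5.57 km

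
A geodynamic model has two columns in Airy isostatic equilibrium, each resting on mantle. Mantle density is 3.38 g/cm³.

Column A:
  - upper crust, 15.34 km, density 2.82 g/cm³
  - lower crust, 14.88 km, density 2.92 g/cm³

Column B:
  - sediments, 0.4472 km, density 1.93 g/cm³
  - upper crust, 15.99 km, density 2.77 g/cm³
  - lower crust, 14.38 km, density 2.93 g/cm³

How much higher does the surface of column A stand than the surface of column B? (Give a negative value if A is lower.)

−0.425 km

For any compensation level in the mantle, the mantle terms cancel and isostasy reduces to e = (Σt_A − Σt_B) − (Σ(ρt)_A − Σ(ρt)_B) / ρ_m.
Σt_A = 30.22 km; Σt_B = 30.8172 km; Σ(ρt)_A = 86.7084; Σ(ρt)_B = 87.288796 (in km·g/cm³).
e = (30.22 − 30.8172) − (86.7084 − 87.288796) / 3.38 = −0.425 km.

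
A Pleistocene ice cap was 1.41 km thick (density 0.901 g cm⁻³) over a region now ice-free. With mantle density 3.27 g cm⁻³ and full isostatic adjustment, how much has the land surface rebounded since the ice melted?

0.389 km

Removing the load lets mantle flow back in; uplift u satisfies ρ_ice t = ρ_m u.
u = t ρ_ice/ρ_m = 1.41 km × 0.901/3.27 = 0.389 km.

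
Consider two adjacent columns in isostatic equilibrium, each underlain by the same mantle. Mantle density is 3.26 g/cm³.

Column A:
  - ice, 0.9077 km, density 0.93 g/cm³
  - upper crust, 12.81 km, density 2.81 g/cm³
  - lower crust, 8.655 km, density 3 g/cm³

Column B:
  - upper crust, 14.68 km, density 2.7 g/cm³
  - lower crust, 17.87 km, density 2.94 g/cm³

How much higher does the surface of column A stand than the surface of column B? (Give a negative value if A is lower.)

−1.17 km

For any compensation level in the mantle, the mantle terms cancel and isostasy reduces to e = (Σt_A − Σt_B) − (Σ(ρt)_A − Σ(ρt)_B) / ρ_m.
Σt_A = 22.3727 km; Σt_B = 32.55 km; Σ(ρt)_A = 62.805261; Σ(ρt)_B = 92.1738 (in km·g/cm³).
e = (22.3727 − 32.55) − (62.805261 − 92.1738) / 3.26 = −1.17 km.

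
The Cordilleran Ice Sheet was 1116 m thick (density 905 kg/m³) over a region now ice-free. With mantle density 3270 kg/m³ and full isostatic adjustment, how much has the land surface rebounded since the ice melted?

309 m

Removing the load lets mantle flow back in; uplift u satisfies ρ_ice t = ρ_m u.
u = t ρ_ice/ρ_m = 1116 m × 905/3270 = 309 m.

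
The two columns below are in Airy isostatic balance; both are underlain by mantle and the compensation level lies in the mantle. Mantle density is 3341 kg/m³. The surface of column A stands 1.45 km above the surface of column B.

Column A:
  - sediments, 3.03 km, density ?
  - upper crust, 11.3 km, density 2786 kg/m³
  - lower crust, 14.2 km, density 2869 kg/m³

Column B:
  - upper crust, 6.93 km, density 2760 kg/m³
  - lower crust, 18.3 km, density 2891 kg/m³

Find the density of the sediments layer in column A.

1980 kg/m³

Take the compensation level at the base of the deeper column (depth z_c below the surface of column A) and equate Σ ρ_i t_i down to z_c; mantle fills any gap and the z_c terms cancel.
Column A: 3.03×ρ + 11.3×2786 + 14.2×2869 + (z_c − 28.53)×3341
Column B: 1.45×0 + 6.93×2760 + 18.3×2891 + (z_c − 1.45 − 25.23)×3341
The z_c×3341 term appears on both sides and cancels. Collect the known terms of each column as K = Σ(ρt)_known − 3341 × (depth of known layers): K_A = 72221.6 − 3341×28.53 = −23097.13; K_B = 72032.1 − 3341×(1.45 + 25.23) = −17105.78.
Balance: K_A + 3.03×ρ = K_B, so ρ = (K_B − K_A)/3.03 = 5991.35/3.03 = 1980 kg/m³.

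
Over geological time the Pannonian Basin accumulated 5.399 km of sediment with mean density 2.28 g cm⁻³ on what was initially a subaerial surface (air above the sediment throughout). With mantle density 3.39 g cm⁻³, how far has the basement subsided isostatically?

3.63 km

Subaerial load: s = t ρ_sed / ρ_m = 5.399 km × 2.28/3.39 = 3.63 km.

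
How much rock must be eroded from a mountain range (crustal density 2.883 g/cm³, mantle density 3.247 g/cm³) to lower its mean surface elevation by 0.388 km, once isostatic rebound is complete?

Net drop Δ = e − u = e − e ρ_c/ρ_m = e (ρ_m − ρ_c)/ρ_m.
e = Δ ρ_m/(ρ_m − ρ_c) = 0.388 km × 3.247/0.364 = 3.46 km.

3.46 km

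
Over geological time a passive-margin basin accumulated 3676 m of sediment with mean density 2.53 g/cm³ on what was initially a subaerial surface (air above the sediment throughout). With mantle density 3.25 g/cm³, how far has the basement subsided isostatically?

Subaerial load: s = t ρ_sed / ρ_m = 3676 m × 2.53/3.25 = 2860 m.

2860 m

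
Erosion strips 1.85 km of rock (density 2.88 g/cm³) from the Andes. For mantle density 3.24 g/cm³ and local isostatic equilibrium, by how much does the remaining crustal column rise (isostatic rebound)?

1.64 km

Unloading: uplift u = e ρ_c/ρ_m = 1.85 km × 2.88/3.24 = 1.64 km.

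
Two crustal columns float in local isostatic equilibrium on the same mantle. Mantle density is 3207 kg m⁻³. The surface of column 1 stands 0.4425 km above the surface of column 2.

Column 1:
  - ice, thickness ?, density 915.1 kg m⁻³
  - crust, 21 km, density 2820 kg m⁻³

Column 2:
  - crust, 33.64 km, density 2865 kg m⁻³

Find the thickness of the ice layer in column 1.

Take the compensation level at the base of the deeper column (depth z_c below the surface of column 1) and equate Σ ρ_i t_i down to z_c; mantle fills any gap and the z_c terms cancel.
Column 1: x×915.1 + 21×2820 + (z_c − 21 − x)×3207
Column 2: 0.4425×0 + 33.64×2865 + (z_c − 0.4425 − 33.64)×3207
The z_c×3207 term appears on both sides and cancels. Collect the known terms of each column as K = Σ(ρt)_known − 3207 × (depth of known layers): K_1 = 59220 − 3207×21 = −8127; K_2 = 96378.6 − 3207×(0.4425 + 33.64) = −12923.9775.
Balance: K_1 − x×(3207 − 915.1) = K_2, so x = (K_1 − K_2)/(3207 − 915.1) = 4796.98/2291.9 = 2.09 km.

2.09 km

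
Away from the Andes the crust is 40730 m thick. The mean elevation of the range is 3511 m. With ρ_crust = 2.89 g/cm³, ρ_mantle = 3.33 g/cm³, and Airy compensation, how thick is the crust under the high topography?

Root depth r = h ρ_c / (ρ_m − ρ_c) = 3511 m × 2.89 / 0.44 = 23060 m.
Total thickness = T + h + r = 40730 m + 3511 m + 23060 m = 67300 m.

67300 m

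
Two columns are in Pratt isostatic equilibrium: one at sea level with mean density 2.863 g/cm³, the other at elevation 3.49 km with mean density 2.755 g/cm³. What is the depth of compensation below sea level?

89 km

ρ_ref D = ρ (D + h) → D (ρ_ref − ρ) = ρ h.
D = ρ h/(ρ_ref − ρ) = 2.755 × 3.49 km/(2.863 − 2.755) = 89 km.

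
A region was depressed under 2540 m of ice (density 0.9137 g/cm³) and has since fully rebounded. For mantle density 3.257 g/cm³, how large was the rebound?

713 m

Removing the load lets mantle flow back in; uplift u satisfies ρ_ice t = ρ_m u.
u = t ρ_ice/ρ_m = 2540 m × 0.9137/3.257 = 713 m.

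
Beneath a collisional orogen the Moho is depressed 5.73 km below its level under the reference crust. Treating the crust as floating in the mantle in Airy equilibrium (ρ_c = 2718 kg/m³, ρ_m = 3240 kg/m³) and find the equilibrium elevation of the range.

1.1 km

For local isostatic compensation: ρ_c h = (ρ_m − ρ_c) r.
h = r (ρ_m − ρ_c) / ρ_c = 5.73 km × (3240 − 2718) / 2718 = 1.1 km.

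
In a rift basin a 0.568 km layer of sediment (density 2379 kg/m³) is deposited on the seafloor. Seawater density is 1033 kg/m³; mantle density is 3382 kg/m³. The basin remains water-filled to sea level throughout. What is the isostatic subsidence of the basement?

Submarine loading: the sediment displaces seawater, and the subsidence is in turn flooded, so s (ρ_m − ρ_w) = t (ρ_sed − ρ_w).
s = 0.568 km × (2379 − 1033) / (3382 − 1033) = 0.325 km.

0.325 km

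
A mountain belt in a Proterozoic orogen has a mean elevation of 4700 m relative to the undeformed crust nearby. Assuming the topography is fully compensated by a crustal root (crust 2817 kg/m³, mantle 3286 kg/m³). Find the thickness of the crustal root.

28200 m

Equating mass per unit area of the two columns: the weight of the topography is balanced by the buoyancy of the root, ρ_c h = (ρ_m − ρ_c) r.
r = h · ρ_c / (ρ_m − ρ_c) = 4700 m × 2817 / (3286 − 2817) = 28200 m.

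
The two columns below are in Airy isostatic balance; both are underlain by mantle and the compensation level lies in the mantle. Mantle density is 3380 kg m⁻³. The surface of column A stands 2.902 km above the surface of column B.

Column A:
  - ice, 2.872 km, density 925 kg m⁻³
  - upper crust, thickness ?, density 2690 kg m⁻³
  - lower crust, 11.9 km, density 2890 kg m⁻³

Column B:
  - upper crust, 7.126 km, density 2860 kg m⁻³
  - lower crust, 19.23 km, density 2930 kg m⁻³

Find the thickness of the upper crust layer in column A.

13.5 km

Take the compensation level at the base of the deeper column (depth z_c below the surface of column A) and equate Σ ρ_i t_i down to z_c; mantle fills any gap and the z_c terms cancel.
Column A: 2.872×925 + x×2690 + 11.9×2890 + (z_c − 14.772 − x)×3380
Column B: 2.902×0 + 7.126×2860 + 19.23×2930 + (z_c − 2.902 − 26.356)×3380
The z_c×3380 term appears on both sides and cancels. Collect the known terms of each column as K = Σ(ρt)_known − 3380 × (depth of known layers): K_A = 37047.6 − 3380×14.772 = −12881.76; K_B = 76724.26 − 3380×(2.902 + 26.356) = −22167.78.
Balance: K_A − x×(3380 − 2690) = K_B, so x = (K_A − K_B)/(3380 − 2690) = 9286.02/690 = 13.5 km.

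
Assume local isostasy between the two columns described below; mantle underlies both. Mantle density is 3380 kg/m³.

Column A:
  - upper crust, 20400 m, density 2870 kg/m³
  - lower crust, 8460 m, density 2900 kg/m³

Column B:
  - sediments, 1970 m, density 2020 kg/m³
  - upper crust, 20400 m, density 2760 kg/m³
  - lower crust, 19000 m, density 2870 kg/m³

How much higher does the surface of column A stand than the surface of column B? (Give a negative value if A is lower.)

For any compensation level in the mantle, the mantle terms cancel and isostasy reduces to e = (Σt_A − Σt_B) − (Σ(ρt)_A − Σ(ρt)_B) / ρ_m.
Σt_A = 28860 m; Σt_B = 41370 m; Σ(ρt)_A = 83082000; Σ(ρt)_B = 114813400 (in m·kg/m³).
e = (28860 − 41370) − (83082000 − 114813400) / 3380 = −3120 m.

−3120 m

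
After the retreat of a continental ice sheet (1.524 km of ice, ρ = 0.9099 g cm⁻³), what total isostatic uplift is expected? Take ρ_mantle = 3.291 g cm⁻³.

Removing the load lets mantle flow back in; uplift u satisfies ρ_ice t = ρ_m u.
u = t ρ_ice/ρ_m = 1.524 km × 0.9099/3.291 = 0.421 km.

0.421 km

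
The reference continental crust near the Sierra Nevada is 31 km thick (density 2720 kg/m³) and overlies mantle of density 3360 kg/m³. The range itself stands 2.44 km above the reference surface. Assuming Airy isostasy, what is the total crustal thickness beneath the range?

Root depth r = h ρ_c / (ρ_m − ρ_c) = 2.44 km × 2720 / 640 = 10.37 km.
Total thickness = T + h + r = 31 km + 2.44 km + 10.37 km = 43.8 km.

43.8 km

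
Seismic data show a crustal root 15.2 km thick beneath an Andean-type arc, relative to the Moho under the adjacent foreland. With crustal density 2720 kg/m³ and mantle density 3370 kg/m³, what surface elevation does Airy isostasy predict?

Isostatic balance requires: ρ_c h = (ρ_m − ρ_c) r.
h = r (ρ_m − ρ_c) / ρ_c = 15.2 km × (3370 − 2720) / 2720 = 3.63 km.

3.63 km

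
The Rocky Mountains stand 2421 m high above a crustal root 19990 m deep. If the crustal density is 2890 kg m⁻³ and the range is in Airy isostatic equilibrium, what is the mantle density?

3240 kg m⁻³

Airy balance: ρ_c h = (ρ_m − ρ_c) r → ρ_m = ρ_c (1 + h/r).
ρ_m = 2890 × (1 + 2421 m/19990 m) = 3240 kg m⁻³.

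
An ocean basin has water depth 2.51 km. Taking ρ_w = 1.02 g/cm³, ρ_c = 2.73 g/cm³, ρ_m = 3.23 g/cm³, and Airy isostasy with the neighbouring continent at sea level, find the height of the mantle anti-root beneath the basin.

8.58 km

In Airy isostatic equilibrium: replacing crust with seawater at the top is compensated by replacing crust with mantle at the base: d (ρ_c − ρ_w) = a (ρ_m − ρ_c).
a = d (ρ_c − ρ_w)/(ρ_m − ρ_c) = 2.51 km × 1.71/0.5 = 8.58 km.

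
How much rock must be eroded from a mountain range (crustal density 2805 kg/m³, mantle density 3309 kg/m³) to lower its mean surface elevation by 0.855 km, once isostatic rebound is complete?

5.61 km

Net drop Δ = e − u = e − e ρ_c/ρ_m = e (ρ_m − ρ_c)/ρ_m.
e = Δ ρ_m/(ρ_m − ρ_c) = 0.855 km × 3309/504 = 5.61 km.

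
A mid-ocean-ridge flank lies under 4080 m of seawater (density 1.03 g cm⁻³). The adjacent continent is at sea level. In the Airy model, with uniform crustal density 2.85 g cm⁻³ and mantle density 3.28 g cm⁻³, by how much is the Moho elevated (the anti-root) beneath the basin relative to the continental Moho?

For local isostatic compensation: replacing crust with seawater at the top is compensated by replacing crust with mantle at the base: d (ρ_c − ρ_w) = a (ρ_m − ρ_c).
a = d (ρ_c − ρ_w)/(ρ_m − ρ_c) = 4080 m × 1.82/0.43 = 17300 m.

17300 m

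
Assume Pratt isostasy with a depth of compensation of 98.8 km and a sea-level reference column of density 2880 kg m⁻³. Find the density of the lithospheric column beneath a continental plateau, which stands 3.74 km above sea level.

2770 kg m⁻³

Pratt balance: ρ_ref D = ρ (D + h).
ρ = ρ_ref D/(D + h) = 2880 × 98.8 km/(98.8 km + 3.74 km) = 2770 kg m⁻³.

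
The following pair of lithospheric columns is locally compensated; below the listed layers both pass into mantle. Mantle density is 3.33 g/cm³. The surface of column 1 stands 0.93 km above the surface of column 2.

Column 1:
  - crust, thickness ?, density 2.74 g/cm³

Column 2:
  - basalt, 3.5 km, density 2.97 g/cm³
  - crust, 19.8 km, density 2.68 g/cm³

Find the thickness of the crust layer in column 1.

Take the compensation level at the base of the deeper column (depth z_c below the surface of column 1) and equate Σ ρ_i t_i down to z_c; mantle fills any gap and the z_c terms cancel.
Column 1: x×2.74 + (z_c − 0 − x)×3.33
Column 2: 0.93×0 + 3.5×2.97 + 19.8×2.68 + (z_c − 0.93 − 23.3)×3.33
The z_c×3.33 term appears on both sides and cancels. Collect the known terms of each column as K = Σ(ρt)_known − 3.33 × (depth of known layers): K_1 = 0 − 3.33×0 = 0; K_2 = 63.459 − 3.33×(0.93 + 23.3) = −17.2269.
Balance: K_1 − x×(3.33 − 2.74) = K_2, so x = (K_1 − K_2)/(3.33 − 2.74) = 17.2269/0.59 = 29.2 km.

29.2 km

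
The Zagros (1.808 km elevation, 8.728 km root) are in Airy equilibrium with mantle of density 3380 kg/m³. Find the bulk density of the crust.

ρ_c h = (ρ_m − ρ_c) r → ρ_c (h + r) = ρ_m r → ρ_c = ρ_m r / (h + r).
ρ_c = 3380 × 8.728 km / (1.808 km + 8.728 km) = 2800 kg/m³.

2800 kg/m³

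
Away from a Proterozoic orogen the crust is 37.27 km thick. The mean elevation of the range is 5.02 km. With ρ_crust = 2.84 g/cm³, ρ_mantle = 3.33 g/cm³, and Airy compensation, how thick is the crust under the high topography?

Root depth r = h ρ_c / (ρ_m − ρ_c) = 5.02 km × 2.84 / 0.49 = 29.1 km.
Total thickness = T + h + r = 37.27 km + 5.02 km + 29.1 km = 71.4 km.

71.4 km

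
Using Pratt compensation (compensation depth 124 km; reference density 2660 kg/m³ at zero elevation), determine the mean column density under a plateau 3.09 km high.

2600 kg/m³

Pratt balance: ρ_ref D = ρ (D + h).
ρ = ρ_ref D/(D + h) = 2660 × 124 km/(124 km + 3.09 km) = 2600 kg/m³.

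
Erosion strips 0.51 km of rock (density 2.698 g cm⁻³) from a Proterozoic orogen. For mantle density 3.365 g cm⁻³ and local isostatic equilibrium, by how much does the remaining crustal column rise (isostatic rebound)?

Unloading: uplift u = e ρ_c/ρ_m = 0.51 km × 2.698/3.365 = 0.409 km.

0.409 km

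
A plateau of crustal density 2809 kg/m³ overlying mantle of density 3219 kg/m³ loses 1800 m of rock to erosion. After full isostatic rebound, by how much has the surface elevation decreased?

229 m

Rebound u = e ρ_c/ρ_m = 1800 m × 2809/3219 = 1571 m.
Net surface drop = e − u = 1800 m − 1571 m = e (ρ_m − ρ_c)/ρ_m = 229 m.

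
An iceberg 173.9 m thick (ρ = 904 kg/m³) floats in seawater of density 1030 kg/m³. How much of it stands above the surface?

21.3 m

Floating equilibrium: submerged depth d = t ρ_obj/ρ_fluid = 173.9 m × 904/1030 = 152.6 m.
Freeboard = t − d = 173.9 m − 152.6 m = 21.3 m.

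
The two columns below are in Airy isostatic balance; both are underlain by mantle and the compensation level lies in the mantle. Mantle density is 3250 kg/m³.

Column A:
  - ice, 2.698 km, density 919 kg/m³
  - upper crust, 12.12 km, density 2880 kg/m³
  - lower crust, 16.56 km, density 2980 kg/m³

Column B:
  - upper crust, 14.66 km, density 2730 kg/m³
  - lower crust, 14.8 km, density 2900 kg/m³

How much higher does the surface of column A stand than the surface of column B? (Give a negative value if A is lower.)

For any compensation level in the mantle, the mantle terms cancel and isostasy reduces to e = (Σt_A − Σt_B) − (Σ(ρt)_A − Σ(ρt)_B) / ρ_m.
Σt_A = 31.378 km; Σt_B = 29.46 km; Σ(ρt)_A = 86733.862; Σ(ρt)_B = 82941.8 (in km·kg/m³).
e = (31.378 − 29.46) − (86733.862 − 82941.8) / 3250 = 0.751 km.

0.751 km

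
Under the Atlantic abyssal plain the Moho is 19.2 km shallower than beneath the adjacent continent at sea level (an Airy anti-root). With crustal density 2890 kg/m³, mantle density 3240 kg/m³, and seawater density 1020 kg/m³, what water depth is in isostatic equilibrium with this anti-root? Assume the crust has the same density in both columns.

Replacing a thickness d of crust by seawater at the top must be balanced by replacing crust with mantle at the base: d (ρ_c − ρ_w) = a (ρ_m − ρ_c).
d = a (ρ_m − ρ_c)/(ρ_c − ρ_w) = 19.2 km × 350/1870 = 3.59 km.

3.59 km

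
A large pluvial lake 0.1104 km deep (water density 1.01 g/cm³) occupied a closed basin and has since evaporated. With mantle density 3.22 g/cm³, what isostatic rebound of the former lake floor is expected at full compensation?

u = d ρ_w/ρ_m = 0.1104 km × 1.01/3.22 = 0.0346 km.

0.0346 km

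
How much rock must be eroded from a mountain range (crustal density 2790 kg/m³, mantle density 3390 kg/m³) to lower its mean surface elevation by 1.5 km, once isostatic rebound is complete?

8.47 km

Net drop Δ = e − u = e − e ρ_c/ρ_m = e (ρ_m − ρ_c)/ρ_m.
e = Δ ρ_m/(ρ_m − ρ_c) = 1.5 km × 3390/600 = 8.47 km.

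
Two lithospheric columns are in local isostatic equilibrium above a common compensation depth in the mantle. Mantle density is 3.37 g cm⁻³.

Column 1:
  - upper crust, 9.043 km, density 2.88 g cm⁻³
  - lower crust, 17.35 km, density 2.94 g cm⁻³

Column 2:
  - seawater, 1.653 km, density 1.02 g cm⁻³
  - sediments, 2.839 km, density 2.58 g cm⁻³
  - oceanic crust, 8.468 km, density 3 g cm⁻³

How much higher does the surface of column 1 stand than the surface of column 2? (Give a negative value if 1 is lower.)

0.781 km

For any compensation level in the mantle, the mantle terms cancel and isostasy reduces to e = (Σt_1 − Σt_2) − (Σ(ρt)_1 − Σ(ρt)_2) / ρ_m.
Σt_1 = 26.393 km; Σt_2 = 12.96 km; Σ(ρt)_1 = 77.05284; Σ(ρt)_2 = 34.41468 (in km·g cm⁻³).
e = (26.393 − 12.96) − (77.05284 − 34.41468) / 3.37 = 0.781 km.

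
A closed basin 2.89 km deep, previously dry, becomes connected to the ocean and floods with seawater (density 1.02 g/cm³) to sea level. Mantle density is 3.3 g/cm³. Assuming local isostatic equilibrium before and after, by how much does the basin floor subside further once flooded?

After flooding the water column is d + s deep. Its weight must equal the weight of mantle displaced by the extra subsidence s: (d + s) ρ_w = s ρ_m.
s = d ρ_w / (ρ_m − ρ_w) = 2.89 km × 1.02/(3.3 − 1.02) = 1.29 km.

1.29 km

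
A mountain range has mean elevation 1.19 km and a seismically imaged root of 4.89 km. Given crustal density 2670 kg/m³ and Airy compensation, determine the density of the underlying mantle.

Airy balance: ρ_c h = (ρ_m − ρ_c) r → ρ_m = ρ_c (1 + h/r).
ρ_m = 2670 × (1 + 1.19 km/4.89 km) = 3320 kg/m³.

3320 kg/m³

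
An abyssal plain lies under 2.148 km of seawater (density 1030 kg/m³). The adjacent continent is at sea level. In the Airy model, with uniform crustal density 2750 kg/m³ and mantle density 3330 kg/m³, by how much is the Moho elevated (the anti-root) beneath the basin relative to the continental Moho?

In Airy isostatic equilibrium: replacing crust with seawater at the top is compensated by replacing crust with mantle at the base: d (ρ_c − ρ_w) = a (ρ_m − ρ_c).
a = d (ρ_c − ρ_w)/(ρ_m − ρ_c) = 2.148 km × 1720/580 = 6.37 km.

6.37 km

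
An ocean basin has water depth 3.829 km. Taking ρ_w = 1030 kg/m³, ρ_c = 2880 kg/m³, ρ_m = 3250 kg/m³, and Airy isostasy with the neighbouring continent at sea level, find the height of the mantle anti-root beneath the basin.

In Airy isostatic equilibrium: replacing crust with seawater at the top is compensated by replacing crust with mantle at the base: d (ρ_c − ρ_w) = a (ρ_m − ρ_c).
a = d (ρ_c − ρ_w)/(ρ_m − ρ_c) = 3.829 km × 1850/370 = 19.1 km.

19.1 km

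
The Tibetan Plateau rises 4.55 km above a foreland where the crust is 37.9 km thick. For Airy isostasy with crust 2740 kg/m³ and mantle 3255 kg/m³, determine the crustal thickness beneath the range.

66.7 km

Root depth r = h ρ_c / (ρ_m − ρ_c) = 4.55 km × 2740 / 515 = 24.21 km.
Total thickness = T + h + r = 37.9 km + 4.55 km + 24.21 km = 66.7 km.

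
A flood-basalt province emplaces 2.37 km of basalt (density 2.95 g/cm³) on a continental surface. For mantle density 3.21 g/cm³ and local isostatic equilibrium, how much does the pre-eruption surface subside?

2.18 km

Subaerial loading: s = t ρ_load / ρ_m.
s = 2.37 km × 2.95/3.21 = 2.18 km.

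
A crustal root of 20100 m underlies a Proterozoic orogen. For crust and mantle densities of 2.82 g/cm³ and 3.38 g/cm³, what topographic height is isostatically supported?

3990 m

Balancing pressure at the compensation depth: ρ_c h = (ρ_m − ρ_c) r.
h = r (ρ_m − ρ_c) / ρ_c = 20100 m × (3.38 − 2.82) / 2.82 = 3990 m.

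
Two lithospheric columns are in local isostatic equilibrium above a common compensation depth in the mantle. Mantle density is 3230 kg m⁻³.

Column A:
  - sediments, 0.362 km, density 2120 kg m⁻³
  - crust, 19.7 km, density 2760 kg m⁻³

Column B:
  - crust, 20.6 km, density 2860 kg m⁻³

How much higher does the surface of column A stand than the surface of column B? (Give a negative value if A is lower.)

For any compensation level in the mantle, the mantle terms cancel and isostasy reduces to e = (Σt_A − Σt_B) − (Σ(ρt)_A − Σ(ρt)_B) / ρ_m.
Σt_A = 20.062 km; Σt_B = 20.6 km; Σ(ρt)_A = 55139.44; Σ(ρt)_B = 58916 (in km·kg m⁻³).
e = (20.062 − 20.6) − (55139.44 − 58916) / 3230 = 0.631 km.

0.631 km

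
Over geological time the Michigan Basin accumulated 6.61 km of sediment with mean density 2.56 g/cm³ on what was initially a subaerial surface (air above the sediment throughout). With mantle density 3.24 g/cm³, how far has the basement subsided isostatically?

Subaerial load: s = t ρ_sed / ρ_m = 6.61 km × 2.56/3.24 = 5.22 km.

5.22 km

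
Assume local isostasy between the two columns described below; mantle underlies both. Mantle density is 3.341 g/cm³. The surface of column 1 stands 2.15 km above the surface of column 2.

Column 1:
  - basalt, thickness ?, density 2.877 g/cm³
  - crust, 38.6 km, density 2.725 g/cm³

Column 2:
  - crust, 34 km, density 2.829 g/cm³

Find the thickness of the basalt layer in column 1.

Take the compensation level at the base of the deeper column (depth z_c below the surface of column 1) and equate Σ ρ_i t_i down to z_c; mantle fills any gap and the z_c terms cancel.
Column 1: x×2.877 + 38.6×2.725 + (z_c − 38.6 − x)×3.341
Column 2: 2.15×0 + 34×2.829 + (z_c − 2.15 − 34)×3.341
The z_c×3.341 term appears on both sides and cancels. Collect the known terms of each column as K = Σ(ρt)_known − 3.341 × (depth of known layers): K_1 = 105.185 − 3.341×38.6 = −23.7776; K_2 = 96.186 − 3.341×(2.15 + 34) = −24.59115.
Balance: K_1 − x×(3.341 − 2.877) = K_2, so x = (K_1 − K_2)/(3.341 − 2.877) = 0.81355/0.464 = 1.75 km.

1.75 km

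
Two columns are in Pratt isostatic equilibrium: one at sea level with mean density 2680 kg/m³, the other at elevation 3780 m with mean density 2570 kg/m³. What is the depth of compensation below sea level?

ρ_ref D = ρ (D + h) → D (ρ_ref − ρ) = ρ h.
D = ρ h/(ρ_ref − ρ) = 2570 × 3780 m/(2680 − 2570) = 88300 m.

88300 m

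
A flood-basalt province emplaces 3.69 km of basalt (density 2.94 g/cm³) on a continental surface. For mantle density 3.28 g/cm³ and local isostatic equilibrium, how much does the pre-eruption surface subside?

Subaerial loading: s = t ρ_load / ρ_m.
s = 3.69 km × 2.94/3.28 = 3.31 km.

3.31 km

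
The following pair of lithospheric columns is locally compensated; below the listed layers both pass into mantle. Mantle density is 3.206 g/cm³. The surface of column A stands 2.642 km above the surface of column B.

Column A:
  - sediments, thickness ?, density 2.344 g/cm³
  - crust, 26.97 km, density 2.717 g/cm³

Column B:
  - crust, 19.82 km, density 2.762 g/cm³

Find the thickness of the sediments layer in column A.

Take the compensation level at the base of the deeper column (depth z_c below the surface of column A) and equate Σ ρ_i t_i down to z_c; mantle fills any gap and the z_c terms cancel.
Column A: x×2.344 + 26.97×2.717 + (z_c − 26.97 − x)×3.206
Column B: 2.642×0 + 19.82×2.762 + (z_c − 2.642 − 19.82)×3.206
The z_c×3.206 term appears on both sides and cancels. Collect the known terms of each column as K = Σ(ρt)_known − 3.206 × (depth of known layers): K_A = 73.27749 − 3.206×26.97 = −13.18833; K_B = 54.74284 − 3.206×(2.642 + 19.82) = −17.270332.
Balance: K_A − x×(3.206 − 2.344) = K_B, so x = (K_A − K_B)/(3.206 − 2.344) = 4.082/0.862 = 4.74 km.

4.74 km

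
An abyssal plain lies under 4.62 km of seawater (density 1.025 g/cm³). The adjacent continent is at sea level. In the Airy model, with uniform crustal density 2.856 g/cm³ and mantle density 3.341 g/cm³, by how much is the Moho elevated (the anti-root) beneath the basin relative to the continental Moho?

17.4 km

In Airy isostatic equilibrium: replacing crust with seawater at the top is compensated by replacing crust with mantle at the base: d (ρ_c − ρ_w) = a (ρ_m − ρ_c).
a = d (ρ_c − ρ_w)/(ρ_m − ρ_c) = 4.62 km × 1.831/0.485 = 17.4 km.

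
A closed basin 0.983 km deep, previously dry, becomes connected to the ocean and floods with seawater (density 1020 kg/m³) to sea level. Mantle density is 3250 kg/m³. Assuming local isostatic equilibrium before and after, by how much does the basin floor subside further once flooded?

0.45 km

After flooding the water column is d + s deep. Its weight must equal the weight of mantle displaced by the extra subsidence s: (d + s) ρ_w = s ρ_m.
s = d ρ_w / (ρ_m − ρ_w) = 0.983 km × 1020/(3250 − 1020) = 0.45 km.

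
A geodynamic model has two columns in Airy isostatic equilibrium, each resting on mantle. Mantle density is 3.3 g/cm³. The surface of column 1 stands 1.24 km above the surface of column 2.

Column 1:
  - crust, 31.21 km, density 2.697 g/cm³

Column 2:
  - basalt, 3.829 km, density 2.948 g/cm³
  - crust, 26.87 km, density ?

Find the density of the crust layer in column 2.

Take the compensation level at the base of the deeper column (depth z_c below the surface of column 1) and equate Σ ρ_i t_i down to z_c; mantle fills any gap and the z_c terms cancel.
Column 1: 31.21×2.697 + (z_c − 31.21)×3.3
Column 2: 1.24×0 + 3.829×2.948 + 26.87×ρ + (z_c − 1.24 − 30.699)×3.3
The z_c×3.3 term appears on both sides and cancels. Collect the known terms of each column as K = Σ(ρt)_known − 3.3 × (depth of known layers): K_1 = 84.17337 − 3.3×31.21 = −18.81963; K_2 = 11.287892 − 3.3×(1.24 + 30.699) = −94.110808.
Balance: K_1 = K_2 + 26.87×ρ, so ρ = (K_1 − K_2)/26.87 = 75.2912/26.87 = 2.8 g/cm³.

2.8 g/cm³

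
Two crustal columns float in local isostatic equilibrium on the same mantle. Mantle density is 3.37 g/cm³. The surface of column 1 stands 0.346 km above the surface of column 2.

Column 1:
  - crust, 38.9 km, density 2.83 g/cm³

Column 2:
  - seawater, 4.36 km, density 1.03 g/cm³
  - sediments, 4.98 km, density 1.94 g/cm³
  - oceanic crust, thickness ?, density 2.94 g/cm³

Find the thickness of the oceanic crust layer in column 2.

5.85 km

Take the compensation level at the base of the deeper column (depth z_c below the surface of column 1) and equate Σ ρ_i t_i down to z_c; mantle fills any gap and the z_c terms cancel.
Column 1: 38.9×2.83 + (z_c − 38.9)×3.37
Column 2: 0.346×0 + 4.36×1.03 + 4.98×1.94 + x×2.94 + (z_c − 0.346 − 9.34 − x)×3.37
The z_c×3.37 term appears on both sides and cancels. Collect the known terms of each column as K = Σ(ρt)_known − 3.37 × (depth of known layers): K_1 = 110.087 − 3.37×38.9 = −21.006; K_2 = 14.152 − 3.37×(0.346 + 9.34) = −18.48982.
Balance: K_1 = K_2 − x×(3.37 − 2.94), so x = (K_2 − K_1)/(3.37 − 2.94) = 2.51618/0.43 = 5.85 km.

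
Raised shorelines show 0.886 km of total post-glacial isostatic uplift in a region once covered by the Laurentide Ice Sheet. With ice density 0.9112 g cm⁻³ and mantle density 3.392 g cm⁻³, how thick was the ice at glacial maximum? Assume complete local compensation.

u = t ρ_ice/ρ_m → t = u ρ_m/ρ_ice = 0.886 km × 3.392/0.9112 = 3.3 km.

3.3 km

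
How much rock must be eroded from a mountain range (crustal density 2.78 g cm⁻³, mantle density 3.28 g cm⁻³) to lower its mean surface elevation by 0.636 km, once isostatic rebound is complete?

4.17 km

Net drop Δ = e − u = e − e ρ_c/ρ_m = e (ρ_m − ρ_c)/ρ_m.
e = Δ ρ_m/(ρ_m − ρ_c) = 0.636 km × 3.28/0.5 = 4.17 km.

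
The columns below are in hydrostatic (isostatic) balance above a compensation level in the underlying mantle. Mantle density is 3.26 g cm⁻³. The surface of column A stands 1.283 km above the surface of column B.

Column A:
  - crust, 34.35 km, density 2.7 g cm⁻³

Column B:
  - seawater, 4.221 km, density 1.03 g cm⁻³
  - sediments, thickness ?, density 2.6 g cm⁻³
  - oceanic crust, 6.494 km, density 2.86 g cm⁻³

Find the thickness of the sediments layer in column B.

4.61 km

Take the compensation level at the base of the deeper column (depth z_c below the surface of column A) and equate Σ ρ_i t_i down to z_c; mantle fills any gap and the z_c terms cancel.
Column A: 34.35×2.7 + (z_c − 34.35)×3.26
Column B: 1.283×0 + 4.221×1.03 + x×2.6 + 6.494×2.86 + (z_c − 1.283 − 10.715 − x)×3.26
The z_c×3.26 term appears on both sides and cancels. Collect the known terms of each column as K = Σ(ρt)_known − 3.26 × (depth of known layers): K_A = 92.745 − 3.26×34.35 = −19.236; K_B = 22.92047 − 3.26×(1.283 + 10.715) = −16.19301.
Balance: K_A = K_B − x×(3.26 − 2.6), so x = (K_B − K_A)/(3.26 − 2.6) = 3.04299/0.66 = 4.61 km.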